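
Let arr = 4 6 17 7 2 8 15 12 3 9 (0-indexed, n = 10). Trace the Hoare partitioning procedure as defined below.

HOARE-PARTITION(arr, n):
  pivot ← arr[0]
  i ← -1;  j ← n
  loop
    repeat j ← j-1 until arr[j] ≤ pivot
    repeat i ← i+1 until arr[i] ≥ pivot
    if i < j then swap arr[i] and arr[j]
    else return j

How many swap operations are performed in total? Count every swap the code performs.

pivot = arr[0] = 4; i = -1, j = 10
j→8 (arr[8]=3≤4), i→0 (arr[0]=4≥4); i<j, swap → 3 6 17 7 2 8 15 12 4 9
j→4 (arr[4]=2≤4), i→1 (arr[1]=6≥4); i<j, swap → 3 2 17 7 6 8 15 12 4 9
j→1, i→2; i≥j, return j=1. arr = 3 2 17 7 6 8 15 12 4 9

2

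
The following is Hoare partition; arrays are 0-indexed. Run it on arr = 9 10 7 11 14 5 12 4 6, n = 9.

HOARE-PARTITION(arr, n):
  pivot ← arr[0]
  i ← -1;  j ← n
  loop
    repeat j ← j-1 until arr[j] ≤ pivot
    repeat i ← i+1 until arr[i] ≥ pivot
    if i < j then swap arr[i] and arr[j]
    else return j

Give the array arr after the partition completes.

6 4 7 5 14 11 12 10 9

pivot=9
j stops at 8 (6), i stops at 0 (9); swap ⇒ 6 10 7 11 14 5 12 4 9
j stops at 7 (4), i stops at 1 (10); swap ⇒ 6 4 7 11 14 5 12 10 9
j stops at 5 (5), i stops at 3 (11); swap ⇒ 6 4 7 5 14 11 12 10 9
j stops at 3, i stops at 4; i≥j ⇒ return 3. arr=6 4 7 5 14 11 12 10 9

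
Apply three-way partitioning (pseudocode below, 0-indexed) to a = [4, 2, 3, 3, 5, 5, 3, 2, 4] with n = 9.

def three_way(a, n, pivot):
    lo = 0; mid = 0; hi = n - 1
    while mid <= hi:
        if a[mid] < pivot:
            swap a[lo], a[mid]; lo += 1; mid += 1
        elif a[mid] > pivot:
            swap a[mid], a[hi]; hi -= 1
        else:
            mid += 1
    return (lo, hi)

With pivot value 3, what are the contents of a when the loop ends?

lo=0 mid=0 hi=8
4>3: swap(0,8), hi=7 ⇒ [4, 2, 3, 3, 5, 5, 3, 2, 4]
4>3: swap(0,7), hi=6 ⇒ [2, 2, 3, 3, 5, 5, 3, 4, 4]
2<3: swap(0,0), lo=1 mid=1 ⇒ [2, 2, 3, 3, 5, 5, 3, 4, 4]
2<3: swap(1,1), lo=2 mid=2 ⇒ [2, 2, 3, 3, 5, 5, 3, 4, 4]
3=3: mid=3
3=3: mid=4
5>3: swap(4,6), hi=5 ⇒ [2, 2, 3, 3, 3, 5, 5, 4, 4]
3=3: mid=5
5>3: swap(5,5), hi=4 ⇒ [2, 2, 3, 3, 3, 5, 5, 4, 4]
done. lo=2 hi=4; a=[2, 2, 3, 3, 3, 5, 5, 4, 4]

[2, 2, 3, 3, 3, 5, 5, 4, 4]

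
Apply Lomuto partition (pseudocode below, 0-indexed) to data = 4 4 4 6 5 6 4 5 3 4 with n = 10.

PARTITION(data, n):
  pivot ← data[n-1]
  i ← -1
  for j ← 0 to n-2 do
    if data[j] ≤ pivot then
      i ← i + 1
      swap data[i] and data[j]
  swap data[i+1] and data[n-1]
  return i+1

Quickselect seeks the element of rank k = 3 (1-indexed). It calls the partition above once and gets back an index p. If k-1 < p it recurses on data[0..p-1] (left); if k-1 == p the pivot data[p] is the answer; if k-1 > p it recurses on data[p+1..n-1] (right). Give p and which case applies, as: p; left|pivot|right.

pivot = data[9] = 4; i = -1
j=0: data[0]=4 ≤ 4 → i=0, swap data[0],data[0] (no change) → 4 4 4 6 5 6 4 5 3 4
j=1: data[1]=4 ≤ 4 → i=1, swap data[1],data[1] (no change) → 4 4 4 6 5 6 4 5 3 4
j=2: data[2]=4 ≤ 4 → i=2, swap data[2],data[2] (no change) → 4 4 4 6 5 6 4 5 3 4
j=3: data[3]=6 > 4 → no swap
j=4: data[4]=5 > 4 → no swap
j=5: data[5]=6 > 4 → no swap
j=6: data[6]=4 ≤ 4 → i=3, swap data[3],data[6] → 4 4 4 4 5 6 6 5 3 4
j=7: data[7]=5 > 4 → no swap
j=8: data[8]=3 ≤ 4 → i=4, swap data[4],data[8] → 4 4 4 4 3 6 6 5 5 4
final swap data[5],data[9] → 4 4 4 4 3 4 6 5 5 6; return 5
p = 5; k-1 = 2 < 5 ⇒ left

5; left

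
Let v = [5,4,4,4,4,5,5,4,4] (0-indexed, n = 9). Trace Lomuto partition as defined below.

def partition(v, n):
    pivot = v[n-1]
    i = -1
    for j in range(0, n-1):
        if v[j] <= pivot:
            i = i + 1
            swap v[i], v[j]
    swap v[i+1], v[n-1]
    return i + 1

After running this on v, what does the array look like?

pivot = v[8] = 4; i = -1
j=0: v[0]=5 > 4 → no swap
j=1: v[1]=4 ≤ 4 → i=0, swap v[0],v[1] → [4,5,4,4,4,5,5,4,4]
j=2: v[2]=4 ≤ 4 → i=1, swap v[1],v[2] → [4,4,5,4,4,5,5,4,4]
j=3: v[3]=4 ≤ 4 → i=2, swap v[2],v[3] → [4,4,4,5,4,5,5,4,4]
j=4: v[4]=4 ≤ 4 → i=3, swap v[3],v[4] → [4,4,4,4,5,5,5,4,4]
j=5: v[5]=5 > 4 → no swap
j=6: v[6]=5 > 4 → no swap
j=7: v[7]=4 ≤ 4 → i=4, swap v[4],v[7] → [4,4,4,4,4,5,5,5,4]
final swap v[5],v[8] → [4,4,4,4,4,4,5,5,5]; return 5

[4,4,4,4,4,4,5,5,5]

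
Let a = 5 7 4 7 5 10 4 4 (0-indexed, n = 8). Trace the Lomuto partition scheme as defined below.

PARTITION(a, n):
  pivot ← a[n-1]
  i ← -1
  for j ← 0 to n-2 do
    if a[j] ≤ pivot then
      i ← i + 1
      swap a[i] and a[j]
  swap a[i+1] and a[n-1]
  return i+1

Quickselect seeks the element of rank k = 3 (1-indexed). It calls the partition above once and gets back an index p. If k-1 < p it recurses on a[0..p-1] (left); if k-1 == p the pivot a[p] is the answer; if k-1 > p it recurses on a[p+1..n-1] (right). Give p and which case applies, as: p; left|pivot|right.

pivot = a[7] = 4; i = -1
j=0: a[0]=5 > 4 → no swap
j=1: a[1]=7 > 4 → no swap
j=2: a[2]=4 ≤ 4 → i=0, swap a[0],a[2] → 4 7 5 7 5 10 4 4
j=3: a[3]=7 > 4 → no swap
j=4: a[4]=5 > 4 → no swap
j=5: a[5]=10 > 4 → no swap
j=6: a[6]=4 ≤ 4 → i=1, swap a[1],a[6] → 4 4 5 7 5 10 7 4
final swap a[2],a[7] → 4 4 4 7 5 10 7 5; return 2
p = 2; k-1 = 2 == 2 ⇒ pivot

2; pivot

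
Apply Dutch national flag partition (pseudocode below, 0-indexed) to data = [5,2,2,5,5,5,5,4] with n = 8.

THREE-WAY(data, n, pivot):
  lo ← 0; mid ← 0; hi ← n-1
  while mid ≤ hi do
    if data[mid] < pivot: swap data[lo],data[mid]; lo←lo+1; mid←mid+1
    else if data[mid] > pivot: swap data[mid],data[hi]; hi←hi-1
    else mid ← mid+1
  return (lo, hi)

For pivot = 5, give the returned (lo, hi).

(3, 7)

pivot = 5; lo=0, mid=0, hi=7
data[mid]=5=5: mid=1
data[mid]=2<5: swap data[0],data[1]; lo=1,mid=2 → [2,5,2,5,5,5,5,4]
data[mid]=2<5: swap data[1],data[2]; lo=2,mid=3 → [2,2,5,5,5,5,5,4]
data[mid]=5=5: mid=4
data[mid]=5=5: mid=5
data[mid]=5=5: mid=6
data[mid]=5=5: mid=7
data[mid]=4<5: swap data[2],data[7]; lo=3,mid=8 → [2,2,4,5,5,5,5,5]
end: lo=3, hi=7; data = [2,2,4,5,5,5,5,5]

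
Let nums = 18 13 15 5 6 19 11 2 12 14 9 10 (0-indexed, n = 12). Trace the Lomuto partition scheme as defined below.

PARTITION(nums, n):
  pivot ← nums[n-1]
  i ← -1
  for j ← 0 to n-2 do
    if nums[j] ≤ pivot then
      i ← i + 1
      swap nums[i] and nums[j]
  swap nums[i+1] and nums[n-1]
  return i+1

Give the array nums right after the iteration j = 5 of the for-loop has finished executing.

pivot = nums[11] = 10; i = -1
j=0: nums[0]=18 > 10 → no swap
j=1: nums[1]=13 > 10 → no swap
j=2: nums[2]=15 > 10 → no swap
j=3: nums[3]=5 ≤ 10 → i=0, swap nums[0],nums[3] → 5 13 15 18 6 19 11 2 12 14 9 10
j=4: nums[4]=6 ≤ 10 → i=1, swap nums[1],nums[4] → 5 6 15 18 13 19 11 2 12 14 9 10
j=5: nums[5]=19 > 10 → no swap
(after j=5) nums = 5 6 15 18 13 19 11 2 12 14 9 10

5 6 15 18 13 19 11 2 12 14 9 10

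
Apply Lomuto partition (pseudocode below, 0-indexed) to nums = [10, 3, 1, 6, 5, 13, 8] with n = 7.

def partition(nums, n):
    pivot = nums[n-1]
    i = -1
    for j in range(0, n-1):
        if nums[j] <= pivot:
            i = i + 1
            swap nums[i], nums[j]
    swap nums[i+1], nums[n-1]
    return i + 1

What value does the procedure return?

4

pivot = nums[6] = 8; i = -1
j=0: nums[0]=10 > 8 → no swap
j=1: nums[1]=3 ≤ 8 → i=0, swap nums[0],nums[1] → [3, 10, 1, 6, 5, 13, 8]
j=2: nums[2]=1 ≤ 8 → i=1, swap nums[1],nums[2] → [3, 1, 10, 6, 5, 13, 8]
j=3: nums[3]=6 ≤ 8 → i=2, swap nums[2],nums[3] → [3, 1, 6, 10, 5, 13, 8]
j=4: nums[4]=5 ≤ 8 → i=3, swap nums[3],nums[4] → [3, 1, 6, 5, 10, 13, 8]
j=5: nums[5]=13 > 8 → no swap
final swap nums[4],nums[6] → [3, 1, 6, 5, 8, 13, 10]; return 4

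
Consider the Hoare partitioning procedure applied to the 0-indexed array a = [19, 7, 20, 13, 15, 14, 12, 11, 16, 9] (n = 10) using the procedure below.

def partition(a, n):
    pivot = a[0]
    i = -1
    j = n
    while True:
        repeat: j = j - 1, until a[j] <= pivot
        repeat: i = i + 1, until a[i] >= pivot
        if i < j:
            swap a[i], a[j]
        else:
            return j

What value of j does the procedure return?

pivot=19
j stops at 9 (9), i stops at 0 (19); swap ⇒ [9, 7, 20, 13, 15, 14, 12, 11, 16, 19]
j stops at 8 (16), i stops at 2 (20); swap ⇒ [9, 7, 16, 13, 15, 14, 12, 11, 20, 19]
j stops at 7, i stops at 8; i≥j ⇒ return 7. a=[9, 7, 16, 13, 15, 14, 12, 11, 20, 19]

7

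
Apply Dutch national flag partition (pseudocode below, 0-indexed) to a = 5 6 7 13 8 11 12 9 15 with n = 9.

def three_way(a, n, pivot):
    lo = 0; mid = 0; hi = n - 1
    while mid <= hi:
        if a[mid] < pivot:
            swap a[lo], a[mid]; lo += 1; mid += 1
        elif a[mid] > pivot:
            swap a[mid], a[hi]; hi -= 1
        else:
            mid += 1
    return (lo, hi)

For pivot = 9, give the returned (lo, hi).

lo=0 mid=0 hi=8
5<9: swap(0,0), lo=1 mid=1 ⇒ 5 6 7 13 8 11 12 9 15
6<9: swap(1,1), lo=2 mid=2 ⇒ 5 6 7 13 8 11 12 9 15
7<9: swap(2,2), lo=3 mid=3 ⇒ 5 6 7 13 8 11 12 9 15
13>9: swap(3,8), hi=7 ⇒ 5 6 7 15 8 11 12 9 13
15>9: swap(3,7), hi=6 ⇒ 5 6 7 9 8 11 12 15 13
9=9: mid=4
8<9: swap(3,4), lo=4 mid=5 ⇒ 5 6 7 8 9 11 12 15 13
11>9: swap(5,6), hi=5 ⇒ 5 6 7 8 9 12 11 15 13
12>9: swap(5,5), hi=4 ⇒ 5 6 7 8 9 12 11 15 13
done. lo=4 hi=4; a=5 6 7 8 9 12 11 15 13

(4, 4)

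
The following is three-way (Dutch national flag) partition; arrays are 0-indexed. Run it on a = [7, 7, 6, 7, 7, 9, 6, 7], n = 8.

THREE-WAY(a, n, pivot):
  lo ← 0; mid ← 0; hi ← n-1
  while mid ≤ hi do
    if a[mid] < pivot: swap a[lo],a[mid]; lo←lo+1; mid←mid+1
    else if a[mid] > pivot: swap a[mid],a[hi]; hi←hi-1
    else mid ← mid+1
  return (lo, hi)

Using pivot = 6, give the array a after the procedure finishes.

pivot = 6; lo=0, mid=0, hi=7
a[mid]=7>6: swap a[0],a[7]; hi=6 → [7, 7, 6, 7, 7, 9, 6, 7]
a[mid]=7>6: swap a[0],a[6]; hi=5 → [6, 7, 6, 7, 7, 9, 7, 7]
a[mid]=6=6: mid=1
a[mid]=7>6: swap a[1],a[5]; hi=4 → [6, 9, 6, 7, 7, 7, 7, 7]
a[mid]=9>6: swap a[1],a[4]; hi=3 → [6, 7, 6, 7, 9, 7, 7, 7]
a[mid]=7>6: swap a[1],a[3]; hi=2 → [6, 7, 6, 7, 9, 7, 7, 7]
a[mid]=7>6: swap a[1],a[2]; hi=1 → [6, 6, 7, 7, 9, 7, 7, 7]
a[mid]=6=6: mid=2
end: lo=0, hi=1; a = [6, 6, 7, 7, 9, 7, 7, 7]

[6, 6, 7, 7, 9, 7, 7, 7]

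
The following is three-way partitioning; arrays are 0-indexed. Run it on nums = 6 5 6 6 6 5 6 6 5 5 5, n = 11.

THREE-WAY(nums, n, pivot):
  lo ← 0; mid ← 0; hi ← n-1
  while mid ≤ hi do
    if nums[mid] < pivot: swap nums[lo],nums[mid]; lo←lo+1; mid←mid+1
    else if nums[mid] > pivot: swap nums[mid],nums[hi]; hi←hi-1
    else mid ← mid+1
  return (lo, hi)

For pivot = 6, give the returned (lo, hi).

pivot = 6; lo=0, mid=0, hi=10
nums[mid]=6=6: mid=1
nums[mid]=5<6: swap nums[0],nums[1]; lo=1,mid=2 → 5 6 6 6 6 5 6 6 5 5 5
nums[mid]=6=6: mid=3
nums[mid]=6=6: mid=4
nums[mid]=6=6: mid=5
nums[mid]=5<6: swap nums[1],nums[5]; lo=2,mid=6 → 5 5 6 6 6 6 6 6 5 5 5
nums[mid]=6=6: mid=7
nums[mid]=6=6: mid=8
nums[mid]=5<6: swap nums[2],nums[8]; lo=3,mid=9 → 5 5 5 6 6 6 6 6 6 5 5
nums[mid]=5<6: swap nums[3],nums[9]; lo=4,mid=10 → 5 5 5 5 6 6 6 6 6 6 5
nums[mid]=5<6: swap nums[4],nums[10]; lo=5,mid=11 → 5 5 5 5 5 6 6 6 6 6 6
end: lo=5, hi=10; nums = 5 5 5 5 5 6 6 6 6 6 6

(5, 10)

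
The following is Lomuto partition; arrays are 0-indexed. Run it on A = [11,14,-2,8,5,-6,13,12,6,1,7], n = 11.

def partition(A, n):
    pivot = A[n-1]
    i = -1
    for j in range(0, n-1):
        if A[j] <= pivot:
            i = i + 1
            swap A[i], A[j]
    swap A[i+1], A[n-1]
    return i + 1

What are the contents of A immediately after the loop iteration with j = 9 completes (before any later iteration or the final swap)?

[-2,5,-6,6,1,11,13,12,8,14,7]

pivot=7, i=-1
j=0: 11>7, skip
j=1: 14>7, skip
j=2: -2≤7, i=0, swap(0,2) ⇒ [-2,14,11,8,5,-6,13,12,6,1,7]
j=3: 8>7, skip
j=4: 5≤7, i=1, swap(1,4) ⇒ [-2,5,11,8,14,-6,13,12,6,1,7]
j=5: -6≤7, i=2, swap(2,5) ⇒ [-2,5,-6,8,14,11,13,12,6,1,7]
j=6: 13>7, skip
j=7: 12>7, skip
j=8: 6≤7, i=3, swap(3,8) ⇒ [-2,5,-6,6,14,11,13,12,8,1,7]
j=9: 1≤7, i=4, swap(4,9) ⇒ [-2,5,-6,6,1,11,13,12,8,14,7]
(after j=9) A = [-2,5,-6,6,1,11,13,12,8,14,7]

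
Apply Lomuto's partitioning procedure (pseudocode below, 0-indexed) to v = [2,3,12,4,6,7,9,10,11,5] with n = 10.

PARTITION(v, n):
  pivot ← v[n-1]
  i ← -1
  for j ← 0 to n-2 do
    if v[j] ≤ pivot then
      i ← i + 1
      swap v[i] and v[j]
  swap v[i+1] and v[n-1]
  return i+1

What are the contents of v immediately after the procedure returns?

[2,3,4,5,6,7,9,10,11,12]

pivot=5, i=-1
j=0: 2≤5, i=0, swap(0,0) ⇒ [2,3,12,4,6,7,9,10,11,5]
j=1: 3≤5, i=1, swap(1,1) ⇒ [2,3,12,4,6,7,9,10,11,5]
j=2: 12>5, skip
j=3: 4≤5, i=2, swap(2,3) ⇒ [2,3,4,12,6,7,9,10,11,5]
j=4: 6>5, skip
j=5: 7>5, skip
j=6: 9>5, skip
j=7: 10>5, skip
j=8: 11>5, skip
swap(3,9) ⇒ [2,3,4,5,6,7,9,10,11,12]; return 3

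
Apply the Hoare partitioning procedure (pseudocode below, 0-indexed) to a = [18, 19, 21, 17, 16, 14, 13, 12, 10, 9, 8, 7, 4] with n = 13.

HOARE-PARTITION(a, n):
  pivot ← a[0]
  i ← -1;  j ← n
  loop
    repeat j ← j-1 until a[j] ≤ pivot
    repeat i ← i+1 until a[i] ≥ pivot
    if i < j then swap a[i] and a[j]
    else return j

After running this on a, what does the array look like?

pivot = a[0] = 18; i = -1, j = 13
j→12 (a[12]=4≤18), i→0 (a[0]=18≥18); i<j, swap → [4, 19, 21, 17, 16, 14, 13, 12, 10, 9, 8, 7, 18]
j→11 (a[11]=7≤18), i→1 (a[1]=19≥18); i<j, swap → [4, 7, 21, 17, 16, 14, 13, 12, 10, 9, 8, 19, 18]
j→10 (a[10]=8≤18), i→2 (a[2]=21≥18); i<j, swap → [4, 7, 8, 17, 16, 14, 13, 12, 10, 9, 21, 19, 18]
j→9, i→10; i≥j, return j=9. a = [4, 7, 8, 17, 16, 14, 13, 12, 10, 9, 21, 19, 18]

[4, 7, 8, 17, 16, 14, 13, 12, 10, 9, 21, 19, 18]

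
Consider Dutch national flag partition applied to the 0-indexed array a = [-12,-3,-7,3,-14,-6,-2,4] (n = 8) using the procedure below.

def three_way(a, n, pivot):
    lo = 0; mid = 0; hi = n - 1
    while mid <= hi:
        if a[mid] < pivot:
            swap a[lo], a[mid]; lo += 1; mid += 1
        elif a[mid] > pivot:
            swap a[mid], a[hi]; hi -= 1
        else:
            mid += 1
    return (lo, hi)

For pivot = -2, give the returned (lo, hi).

pivot = -2; lo=0, mid=0, hi=7
a[mid]=-12<-2: swap a[0],a[0]; lo=1,mid=1 → [-12,-3,-7,3,-14,-6,-2,4]
a[mid]=-3<-2: swap a[1],a[1]; lo=2,mid=2 → [-12,-3,-7,3,-14,-6,-2,4]
a[mid]=-7<-2: swap a[2],a[2]; lo=3,mid=3 → [-12,-3,-7,3,-14,-6,-2,4]
a[mid]=3>-2: swap a[3],a[7]; hi=6 → [-12,-3,-7,4,-14,-6,-2,3]
a[mid]=4>-2: swap a[3],a[6]; hi=5 → [-12,-3,-7,-2,-14,-6,4,3]
a[mid]=-2=-2: mid=4
a[mid]=-14<-2: swap a[3],a[4]; lo=4,mid=5 → [-12,-3,-7,-14,-2,-6,4,3]
a[mid]=-6<-2: swap a[4],a[5]; lo=5,mid=6 → [-12,-3,-7,-14,-6,-2,4,3]
end: lo=5, hi=5; a = [-12,-3,-7,-14,-6,-2,4,3]

(5, 5)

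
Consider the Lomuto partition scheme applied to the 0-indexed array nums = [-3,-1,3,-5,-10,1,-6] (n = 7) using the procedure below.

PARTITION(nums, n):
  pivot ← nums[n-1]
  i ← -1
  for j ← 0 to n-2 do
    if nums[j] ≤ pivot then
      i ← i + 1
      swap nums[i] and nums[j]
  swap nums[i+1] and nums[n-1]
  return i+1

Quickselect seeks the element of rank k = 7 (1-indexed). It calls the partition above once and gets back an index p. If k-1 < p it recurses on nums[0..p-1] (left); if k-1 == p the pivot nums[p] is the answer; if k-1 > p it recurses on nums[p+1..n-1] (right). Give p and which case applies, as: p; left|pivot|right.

1; right

pivot=-6, i=-1
j=0: -3>-6, skip
j=1: -1>-6, skip
j=2: 3>-6, skip
j=3: -5>-6, skip
j=4: -10≤-6, i=0, swap(0,4) ⇒ [-10,-1,3,-5,-3,1,-6]
j=5: 1>-6, skip
swap(1,6) ⇒ [-10,-6,3,-5,-3,1,-1]; return 1
p = 1; k-1 = 6 > 1 ⇒ right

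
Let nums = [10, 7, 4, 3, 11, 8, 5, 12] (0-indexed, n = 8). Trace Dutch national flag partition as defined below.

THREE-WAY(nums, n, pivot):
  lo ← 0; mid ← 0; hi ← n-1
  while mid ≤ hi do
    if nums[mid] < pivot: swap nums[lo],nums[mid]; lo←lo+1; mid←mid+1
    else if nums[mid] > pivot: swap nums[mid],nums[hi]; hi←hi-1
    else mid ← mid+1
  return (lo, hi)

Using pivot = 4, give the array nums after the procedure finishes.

pivot = 4; lo=0, mid=0, hi=7
nums[mid]=10>4: swap nums[0],nums[7]; hi=6 → [12, 7, 4, 3, 11, 8, 5, 10]
nums[mid]=12>4: swap nums[0],nums[6]; hi=5 → [5, 7, 4, 3, 11, 8, 12, 10]
nums[mid]=5>4: swap nums[0],nums[5]; hi=4 → [8, 7, 4, 3, 11, 5, 12, 10]
nums[mid]=8>4: swap nums[0],nums[4]; hi=3 → [11, 7, 4, 3, 8, 5, 12, 10]
nums[mid]=11>4: swap nums[0],nums[3]; hi=2 → [3, 7, 4, 11, 8, 5, 12, 10]
nums[mid]=3<4: swap nums[0],nums[0]; lo=1,mid=1 → [3, 7, 4, 11, 8, 5, 12, 10]
nums[mid]=7>4: swap nums[1],nums[2]; hi=1 → [3, 4, 7, 11, 8, 5, 12, 10]
nums[mid]=4=4: mid=2
end: lo=1, hi=1; nums = [3, 4, 7, 11, 8, 5, 12, 10]

[3, 4, 7, 11, 8, 5, 12, 10]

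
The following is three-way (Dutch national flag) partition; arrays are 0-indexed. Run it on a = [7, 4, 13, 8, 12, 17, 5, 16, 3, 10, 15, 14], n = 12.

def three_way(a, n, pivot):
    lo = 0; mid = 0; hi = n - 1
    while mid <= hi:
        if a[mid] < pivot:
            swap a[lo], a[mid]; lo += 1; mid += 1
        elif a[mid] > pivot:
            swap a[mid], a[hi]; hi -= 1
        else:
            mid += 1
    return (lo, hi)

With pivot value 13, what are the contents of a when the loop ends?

[7, 4, 8, 12, 10, 5, 3, 13, 16, 15, 14, 17]

lo=0 mid=0 hi=11
7<13: swap(0,0), lo=1 mid=1 ⇒ [7, 4, 13, 8, 12, 17, 5, 16, 3, 10, 15, 14]
4<13: swap(1,1), lo=2 mid=2 ⇒ [7, 4, 13, 8, 12, 17, 5, 16, 3, 10, 15, 14]
13=13: mid=3
8<13: swap(2,3), lo=3 mid=4 ⇒ [7, 4, 8, 13, 12, 17, 5, 16, 3, 10, 15, 14]
12<13: swap(3,4), lo=4 mid=5 ⇒ [7, 4, 8, 12, 13, 17, 5, 16, 3, 10, 15, 14]
17>13: swap(5,11), hi=10 ⇒ [7, 4, 8, 12, 13, 14, 5, 16, 3, 10, 15, 17]
14>13: swap(5,10), hi=9 ⇒ [7, 4, 8, 12, 13, 15, 5, 16, 3, 10, 14, 17]
15>13: swap(5,9), hi=8 ⇒ [7, 4, 8, 12, 13, 10, 5, 16, 3, 15, 14, 17]
10<13: swap(4,5), lo=5 mid=6 ⇒ [7, 4, 8, 12, 10, 13, 5, 16, 3, 15, 14, 17]
5<13: swap(5,6), lo=6 mid=7 ⇒ [7, 4, 8, 12, 10, 5, 13, 16, 3, 15, 14, 17]
16>13: swap(7,8), hi=7 ⇒ [7, 4, 8, 12, 10, 5, 13, 3, 16, 15, 14, 17]
3<13: swap(6,7), lo=7 mid=8 ⇒ [7, 4, 8, 12, 10, 5, 3, 13, 16, 15, 14, 17]
done. lo=7 hi=7; a=[7, 4, 8, 12, 10, 5, 3, 13, 16, 15, 14, 17]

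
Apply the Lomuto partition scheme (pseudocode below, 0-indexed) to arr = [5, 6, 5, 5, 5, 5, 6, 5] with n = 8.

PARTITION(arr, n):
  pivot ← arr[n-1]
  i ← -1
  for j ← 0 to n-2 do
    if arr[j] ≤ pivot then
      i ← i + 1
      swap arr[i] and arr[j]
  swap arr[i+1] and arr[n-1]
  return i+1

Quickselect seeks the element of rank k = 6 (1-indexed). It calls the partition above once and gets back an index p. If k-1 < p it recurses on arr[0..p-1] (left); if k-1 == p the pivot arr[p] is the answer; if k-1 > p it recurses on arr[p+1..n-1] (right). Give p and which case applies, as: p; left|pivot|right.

pivot=5, i=-1
j=0: 5≤5, i=0, swap(0,0) ⇒ [5, 6, 5, 5, 5, 5, 6, 5]
j=1: 6>5, skip
j=2: 5≤5, i=1, swap(1,2) ⇒ [5, 5, 6, 5, 5, 5, 6, 5]
j=3: 5≤5, i=2, swap(2,3) ⇒ [5, 5, 5, 6, 5, 5, 6, 5]
j=4: 5≤5, i=3, swap(3,4) ⇒ [5, 5, 5, 5, 6, 5, 6, 5]
j=5: 5≤5, i=4, swap(4,5) ⇒ [5, 5, 5, 5, 5, 6, 6, 5]
j=6: 6>5, skip
swap(5,7) ⇒ [5, 5, 5, 5, 5, 5, 6, 6]; return 5
p = 5; k-1 = 5 == 5 ⇒ pivot

5; pivot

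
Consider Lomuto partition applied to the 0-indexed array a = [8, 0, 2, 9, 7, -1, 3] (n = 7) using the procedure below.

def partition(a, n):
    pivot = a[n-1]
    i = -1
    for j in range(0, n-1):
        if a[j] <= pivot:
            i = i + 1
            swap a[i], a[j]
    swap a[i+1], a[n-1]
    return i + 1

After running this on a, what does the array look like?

pivot=3, i=-1
j=0: 8>3, skip
j=1: 0≤3, i=0, swap(0,1) ⇒ [0, 8, 2, 9, 7, -1, 3]
j=2: 2≤3, i=1, swap(1,2) ⇒ [0, 2, 8, 9, 7, -1, 3]
j=3: 9>3, skip
j=4: 7>3, skip
j=5: -1≤3, i=2, swap(2,5) ⇒ [0, 2, -1, 9, 7, 8, 3]
swap(3,6) ⇒ [0, 2, -1, 3, 7, 8, 9]; return 3

[0, 2, -1, 3, 7, 8, 9]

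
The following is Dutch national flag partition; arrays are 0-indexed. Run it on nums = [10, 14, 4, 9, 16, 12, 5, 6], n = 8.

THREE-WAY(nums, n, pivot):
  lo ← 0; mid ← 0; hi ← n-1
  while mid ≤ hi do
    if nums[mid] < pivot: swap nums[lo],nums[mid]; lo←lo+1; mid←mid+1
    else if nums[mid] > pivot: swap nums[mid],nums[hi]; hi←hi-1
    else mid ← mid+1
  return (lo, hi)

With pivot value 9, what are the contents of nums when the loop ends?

pivot = 9; lo=0, mid=0, hi=7
nums[mid]=10>9: swap nums[0],nums[7]; hi=6 → [6, 14, 4, 9, 16, 12, 5, 10]
nums[mid]=6<9: swap nums[0],nums[0]; lo=1,mid=1 → [6, 14, 4, 9, 16, 12, 5, 10]
nums[mid]=14>9: swap nums[1],nums[6]; hi=5 → [6, 5, 4, 9, 16, 12, 14, 10]
nums[mid]=5<9: swap nums[1],nums[1]; lo=2,mid=2 → [6, 5, 4, 9, 16, 12, 14, 10]
nums[mid]=4<9: swap nums[2],nums[2]; lo=3,mid=3 → [6, 5, 4, 9, 16, 12, 14, 10]
nums[mid]=9=9: mid=4
nums[mid]=16>9: swap nums[4],nums[5]; hi=4 → [6, 5, 4, 9, 12, 16, 14, 10]
nums[mid]=12>9: swap nums[4],nums[4]; hi=3 → [6, 5, 4, 9, 12, 16, 14, 10]
end: lo=3, hi=3; nums = [6, 5, 4, 9, 12, 16, 14, 10]

[6, 5, 4, 9, 12, 16, 14, 10]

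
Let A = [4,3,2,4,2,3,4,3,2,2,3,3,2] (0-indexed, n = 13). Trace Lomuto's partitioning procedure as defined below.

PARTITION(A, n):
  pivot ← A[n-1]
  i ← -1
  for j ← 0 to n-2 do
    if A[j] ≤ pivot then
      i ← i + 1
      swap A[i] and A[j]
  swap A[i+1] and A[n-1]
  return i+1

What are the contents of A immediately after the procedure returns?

[2,2,2,2,2,3,4,3,4,4,3,3,3]

pivot = A[12] = 2; i = -1
j=0: A[0]=4 > 2 → no swap
j=1: A[1]=3 > 2 → no swap
j=2: A[2]=2 ≤ 2 → i=0, swap A[0],A[2] → [2,3,4,4,2,3,4,3,2,2,3,3,2]
j=3: A[3]=4 > 2 → no swap
j=4: A[4]=2 ≤ 2 → i=1, swap A[1],A[4] → [2,2,4,4,3,3,4,3,2,2,3,3,2]
j=5: A[5]=3 > 2 → no swap
j=6: A[6]=4 > 2 → no swap
j=7: A[7]=3 > 2 → no swap
j=8: A[8]=2 ≤ 2 → i=2, swap A[2],A[8] → [2,2,2,4,3,3,4,3,4,2,3,3,2]
j=9: A[9]=2 ≤ 2 → i=3, swap A[3],A[9] → [2,2,2,2,3,3,4,3,4,4,3,3,2]
j=10: A[10]=3 > 2 → no swap
j=11: A[11]=3 > 2 → no swap
final swap A[4],A[12] → [2,2,2,2,2,3,4,3,4,4,3,3,3]; return 4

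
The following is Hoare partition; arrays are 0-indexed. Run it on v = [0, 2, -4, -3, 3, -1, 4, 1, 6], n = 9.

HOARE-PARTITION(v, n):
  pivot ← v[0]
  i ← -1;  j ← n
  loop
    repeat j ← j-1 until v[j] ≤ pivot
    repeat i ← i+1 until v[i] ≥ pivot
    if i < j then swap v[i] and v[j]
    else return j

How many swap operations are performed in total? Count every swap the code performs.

pivot=0
j stops at 5 (-1), i stops at 0 (0); swap ⇒ [-1, 2, -4, -3, 3, 0, 4, 1, 6]
j stops at 3 (-3), i stops at 1 (2); swap ⇒ [-1, -3, -4, 2, 3, 0, 4, 1, 6]
j stops at 2, i stops at 3; i≥j ⇒ return 2. v=[-1, -3, -4, 2, 3, 0, 4, 1, 6]

2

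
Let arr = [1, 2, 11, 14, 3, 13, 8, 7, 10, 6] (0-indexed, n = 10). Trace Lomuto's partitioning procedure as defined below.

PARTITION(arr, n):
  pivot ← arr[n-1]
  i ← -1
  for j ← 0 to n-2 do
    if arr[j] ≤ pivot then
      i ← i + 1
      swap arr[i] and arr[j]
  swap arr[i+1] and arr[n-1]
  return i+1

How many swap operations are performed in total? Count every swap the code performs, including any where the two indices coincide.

4

pivot=6, i=-1
j=0: 1≤6, i=0, swap(0,0) ⇒ [1, 2, 11, 14, 3, 13, 8, 7, 10, 6]
j=1: 2≤6, i=1, swap(1,1) ⇒ [1, 2, 11, 14, 3, 13, 8, 7, 10, 6]
j=2: 11>6, skip
j=3: 14>6, skip
j=4: 3≤6, i=2, swap(2,4) ⇒ [1, 2, 3, 14, 11, 13, 8, 7, 10, 6]
j=5: 13>6, skip
j=6: 8>6, skip
j=7: 7>6, skip
j=8: 10>6, skip
swap(3,9) ⇒ [1, 2, 3, 6, 11, 13, 8, 7, 10, 14]; return 3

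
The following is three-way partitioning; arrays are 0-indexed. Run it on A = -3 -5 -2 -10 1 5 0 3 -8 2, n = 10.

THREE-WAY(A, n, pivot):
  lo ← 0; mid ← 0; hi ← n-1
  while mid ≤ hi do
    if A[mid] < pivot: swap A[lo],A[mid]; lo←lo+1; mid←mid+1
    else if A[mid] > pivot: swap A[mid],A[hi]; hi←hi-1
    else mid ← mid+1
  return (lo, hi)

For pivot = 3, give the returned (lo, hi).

lo=0 mid=0 hi=9
-3<3: swap(0,0), lo=1 mid=1 ⇒ -3 -5 -2 -10 1 5 0 3 -8 2
-5<3: swap(1,1), lo=2 mid=2 ⇒ -3 -5 -2 -10 1 5 0 3 -8 2
-2<3: swap(2,2), lo=3 mid=3 ⇒ -3 -5 -2 -10 1 5 0 3 -8 2
-10<3: swap(3,3), lo=4 mid=4 ⇒ -3 -5 -2 -10 1 5 0 3 -8 2
1<3: swap(4,4), lo=5 mid=5 ⇒ -3 -5 -2 -10 1 5 0 3 -8 2
5>3: swap(5,9), hi=8 ⇒ -3 -5 -2 -10 1 2 0 3 -8 5
2<3: swap(5,5), lo=6 mid=6 ⇒ -3 -5 -2 -10 1 2 0 3 -8 5
0<3: swap(6,6), lo=7 mid=7 ⇒ -3 -5 -2 -10 1 2 0 3 -8 5
3=3: mid=8
-8<3: swap(7,8), lo=8 mid=9 ⇒ -3 -5 -2 -10 1 2 0 -8 3 5
done. lo=8 hi=8; A=-3 -5 -2 -10 1 2 0 -8 3 5

(8, 8)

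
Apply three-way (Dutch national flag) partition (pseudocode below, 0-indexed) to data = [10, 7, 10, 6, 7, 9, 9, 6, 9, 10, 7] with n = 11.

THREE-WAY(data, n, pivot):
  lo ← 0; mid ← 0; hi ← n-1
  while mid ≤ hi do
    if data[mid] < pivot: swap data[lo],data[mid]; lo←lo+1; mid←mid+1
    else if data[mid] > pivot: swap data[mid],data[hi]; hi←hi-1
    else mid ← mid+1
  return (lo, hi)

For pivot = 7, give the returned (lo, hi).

pivot = 7; lo=0, mid=0, hi=10
data[mid]=10>7: swap data[0],data[10]; hi=9 → [7, 7, 10, 6, 7, 9, 9, 6, 9, 10, 10]
data[mid]=7=7: mid=1
data[mid]=7=7: mid=2
data[mid]=10>7: swap data[2],data[9]; hi=8 → [7, 7, 10, 6, 7, 9, 9, 6, 9, 10, 10]
data[mid]=10>7: swap data[2],data[8]; hi=7 → [7, 7, 9, 6, 7, 9, 9, 6, 10, 10, 10]
data[mid]=9>7: swap data[2],data[7]; hi=6 → [7, 7, 6, 6, 7, 9, 9, 9, 10, 10, 10]
data[mid]=6<7: swap data[0],data[2]; lo=1,mid=3 → [6, 7, 7, 6, 7, 9, 9, 9, 10, 10, 10]
data[mid]=6<7: swap data[1],data[3]; lo=2,mid=4 → [6, 6, 7, 7, 7, 9, 9, 9, 10, 10, 10]
data[mid]=7=7: mid=5
data[mid]=9>7: swap data[5],data[6]; hi=5 → [6, 6, 7, 7, 7, 9, 9, 9, 10, 10, 10]
data[mid]=9>7: swap data[5],data[5]; hi=4 → [6, 6, 7, 7, 7, 9, 9, 9, 10, 10, 10]
end: lo=2, hi=4; data = [6, 6, 7, 7, 7, 9, 9, 9, 10, 10, 10]

(2, 4)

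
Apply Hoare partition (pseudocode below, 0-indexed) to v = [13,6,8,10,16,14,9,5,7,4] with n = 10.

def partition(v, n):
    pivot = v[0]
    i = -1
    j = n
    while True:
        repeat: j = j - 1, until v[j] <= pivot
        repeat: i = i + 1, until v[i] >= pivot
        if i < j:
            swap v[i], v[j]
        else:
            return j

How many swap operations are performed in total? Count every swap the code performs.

3

pivot=13
j stops at 9 (4), i stops at 0 (13); swap ⇒ [4,6,8,10,16,14,9,5,7,13]
j stops at 8 (7), i stops at 4 (16); swap ⇒ [4,6,8,10,7,14,9,5,16,13]
j stops at 7 (5), i stops at 5 (14); swap ⇒ [4,6,8,10,7,5,9,14,16,13]
j stops at 6, i stops at 7; i≥j ⇒ return 6. v=[4,6,8,10,7,5,9,14,16,13]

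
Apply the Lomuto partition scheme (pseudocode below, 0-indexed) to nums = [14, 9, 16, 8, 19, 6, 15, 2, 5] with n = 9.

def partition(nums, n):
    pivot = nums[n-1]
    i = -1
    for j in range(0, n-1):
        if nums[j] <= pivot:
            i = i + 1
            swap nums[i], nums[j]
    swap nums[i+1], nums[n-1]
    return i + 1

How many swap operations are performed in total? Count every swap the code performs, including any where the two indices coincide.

2

pivot=5, i=-1
j=0: 14>5, skip
j=1: 9>5, skip
j=2: 16>5, skip
j=3: 8>5, skip
j=4: 19>5, skip
j=5: 6>5, skip
j=6: 15>5, skip
j=7: 2≤5, i=0, swap(0,7) ⇒ [2, 9, 16, 8, 19, 6, 15, 14, 5]
swap(1,8) ⇒ [2, 5, 16, 8, 19, 6, 15, 14, 9]; return 1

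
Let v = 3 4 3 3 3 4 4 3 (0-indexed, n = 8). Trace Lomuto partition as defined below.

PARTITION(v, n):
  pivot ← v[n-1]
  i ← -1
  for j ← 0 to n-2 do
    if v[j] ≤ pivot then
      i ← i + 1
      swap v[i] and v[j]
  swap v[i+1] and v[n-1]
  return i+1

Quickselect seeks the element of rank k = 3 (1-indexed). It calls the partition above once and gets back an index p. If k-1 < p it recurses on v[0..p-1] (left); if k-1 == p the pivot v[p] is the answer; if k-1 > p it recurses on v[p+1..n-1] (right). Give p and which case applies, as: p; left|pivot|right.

4; left

pivot=3, i=-1
j=0: 3≤3, i=0, swap(0,0) ⇒ 3 4 3 3 3 4 4 3
j=1: 4>3, skip
j=2: 3≤3, i=1, swap(1,2) ⇒ 3 3 4 3 3 4 4 3
j=3: 3≤3, i=2, swap(2,3) ⇒ 3 3 3 4 3 4 4 3
j=4: 3≤3, i=3, swap(3,4) ⇒ 3 3 3 3 4 4 4 3
j=5: 4>3, skip
j=6: 4>3, skip
swap(4,7) ⇒ 3 3 3 3 3 4 4 4; return 4
p = 4; k-1 = 2 < 4 ⇒ left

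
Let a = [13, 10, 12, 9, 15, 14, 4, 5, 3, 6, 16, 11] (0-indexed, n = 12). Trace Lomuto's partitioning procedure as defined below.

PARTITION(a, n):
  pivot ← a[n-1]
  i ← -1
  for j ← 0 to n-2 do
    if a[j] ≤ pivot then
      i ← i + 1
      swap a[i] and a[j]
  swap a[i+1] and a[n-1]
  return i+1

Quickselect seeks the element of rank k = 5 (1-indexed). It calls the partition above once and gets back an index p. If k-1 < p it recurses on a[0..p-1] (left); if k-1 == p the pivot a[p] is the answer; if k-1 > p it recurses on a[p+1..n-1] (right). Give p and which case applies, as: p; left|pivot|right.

6; left

pivot=11, i=-1
j=0: 13>11, skip
j=1: 10≤11, i=0, swap(0,1) ⇒ [10, 13, 12, 9, 15, 14, 4, 5, 3, 6, 16, 11]
j=2: 12>11, skip
j=3: 9≤11, i=1, swap(1,3) ⇒ [10, 9, 12, 13, 15, 14, 4, 5, 3, 6, 16, 11]
j=4: 15>11, skip
j=5: 14>11, skip
j=6: 4≤11, i=2, swap(2,6) ⇒ [10, 9, 4, 13, 15, 14, 12, 5, 3, 6, 16, 11]
j=7: 5≤11, i=3, swap(3,7) ⇒ [10, 9, 4, 5, 15, 14, 12, 13, 3, 6, 16, 11]
j=8: 3≤11, i=4, swap(4,8) ⇒ [10, 9, 4, 5, 3, 14, 12, 13, 15, 6, 16, 11]
j=9: 6≤11, i=5, swap(5,9) ⇒ [10, 9, 4, 5, 3, 6, 12, 13, 15, 14, 16, 11]
j=10: 16>11, skip
swap(6,11) ⇒ [10, 9, 4, 5, 3, 6, 11, 13, 15, 14, 16, 12]; return 6
p = 6; k-1 = 4 < 6 ⇒ left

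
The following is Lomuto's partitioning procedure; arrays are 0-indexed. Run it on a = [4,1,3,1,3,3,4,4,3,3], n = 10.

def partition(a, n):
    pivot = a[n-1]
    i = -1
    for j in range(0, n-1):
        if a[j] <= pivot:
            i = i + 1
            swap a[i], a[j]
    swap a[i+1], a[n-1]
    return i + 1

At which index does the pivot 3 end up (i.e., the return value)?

6

pivot=3, i=-1
j=0: 4>3, skip
j=1: 1≤3, i=0, swap(0,1) ⇒ [1,4,3,1,3,3,4,4,3,3]
j=2: 3≤3, i=1, swap(1,2) ⇒ [1,3,4,1,3,3,4,4,3,3]
j=3: 1≤3, i=2, swap(2,3) ⇒ [1,3,1,4,3,3,4,4,3,3]
j=4: 3≤3, i=3, swap(3,4) ⇒ [1,3,1,3,4,3,4,4,3,3]
j=5: 3≤3, i=4, swap(4,5) ⇒ [1,3,1,3,3,4,4,4,3,3]
j=6: 4>3, skip
j=7: 4>3, skip
j=8: 3≤3, i=5, swap(5,8) ⇒ [1,3,1,3,3,3,4,4,4,3]
swap(6,9) ⇒ [1,3,1,3,3,3,3,4,4,4]; return 6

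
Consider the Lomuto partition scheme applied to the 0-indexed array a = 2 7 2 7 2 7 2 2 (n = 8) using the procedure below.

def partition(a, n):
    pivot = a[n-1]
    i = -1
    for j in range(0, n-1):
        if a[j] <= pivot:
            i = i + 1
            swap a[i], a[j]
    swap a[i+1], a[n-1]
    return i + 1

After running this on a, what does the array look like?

pivot = a[7] = 2; i = -1
j=0: a[0]=2 ≤ 2 → i=0, swap a[0],a[0] (no change) → 2 7 2 7 2 7 2 2
j=1: a[1]=7 > 2 → no swap
j=2: a[2]=2 ≤ 2 → i=1, swap a[1],a[2] → 2 2 7 7 2 7 2 2
j=3: a[3]=7 > 2 → no swap
j=4: a[4]=2 ≤ 2 → i=2, swap a[2],a[4] → 2 2 2 7 7 7 2 2
j=5: a[5]=7 > 2 → no swap
j=6: a[6]=2 ≤ 2 → i=3, swap a[3],a[6] → 2 2 2 2 7 7 7 2
final swap a[4],a[7] → 2 2 2 2 2 7 7 7; return 4

2 2 2 2 2 7 7 7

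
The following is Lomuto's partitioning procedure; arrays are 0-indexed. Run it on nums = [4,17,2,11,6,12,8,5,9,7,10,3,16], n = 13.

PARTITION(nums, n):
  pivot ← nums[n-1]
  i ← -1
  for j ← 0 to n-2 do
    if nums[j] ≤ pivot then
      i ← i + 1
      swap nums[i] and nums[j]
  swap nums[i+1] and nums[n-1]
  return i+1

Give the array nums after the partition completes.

[4,2,11,6,12,8,5,9,7,10,3,16,17]

pivot = nums[12] = 16; i = -1
j=0: nums[0]=4 ≤ 16 → i=0, swap nums[0],nums[0] (no change) → [4,17,2,11,6,12,8,5,9,7,10,3,16]
j=1: nums[1]=17 > 16 → no swap
j=2: nums[2]=2 ≤ 16 → i=1, swap nums[1],nums[2] → [4,2,17,11,6,12,8,5,9,7,10,3,16]
j=3: nums[3]=11 ≤ 16 → i=2, swap nums[2],nums[3] → [4,2,11,17,6,12,8,5,9,7,10,3,16]
j=4: nums[4]=6 ≤ 16 → i=3, swap nums[3],nums[4] → [4,2,11,6,17,12,8,5,9,7,10,3,16]
j=5: nums[5]=12 ≤ 16 → i=4, swap nums[4],nums[5] → [4,2,11,6,12,17,8,5,9,7,10,3,16]
j=6: nums[6]=8 ≤ 16 → i=5, swap nums[5],nums[6] → [4,2,11,6,12,8,17,5,9,7,10,3,16]
j=7: nums[7]=5 ≤ 16 → i=6, swap nums[6],nums[7] → [4,2,11,6,12,8,5,17,9,7,10,3,16]
j=8: nums[8]=9 ≤ 16 → i=7, swap nums[7],nums[8] → [4,2,11,6,12,8,5,9,17,7,10,3,16]
j=9: nums[9]=7 ≤ 16 → i=8, swap nums[8],nums[9] → [4,2,11,6,12,8,5,9,7,17,10,3,16]
j=10: nums[10]=10 ≤ 16 → i=9, swap nums[9],nums[10] → [4,2,11,6,12,8,5,9,7,10,17,3,16]
j=11: nums[11]=3 ≤ 16 → i=10, swap nums[10],nums[11] → [4,2,11,6,12,8,5,9,7,10,3,17,16]
final swap nums[11],nums[12] → [4,2,11,6,12,8,5,9,7,10,3,16,17]; return 11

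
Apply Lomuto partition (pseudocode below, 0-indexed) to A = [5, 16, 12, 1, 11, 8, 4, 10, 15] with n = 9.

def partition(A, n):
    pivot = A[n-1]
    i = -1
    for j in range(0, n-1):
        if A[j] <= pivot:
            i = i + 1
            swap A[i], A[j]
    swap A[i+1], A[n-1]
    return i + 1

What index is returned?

7

pivot = A[8] = 15; i = -1
j=0: A[0]=5 ≤ 15 → i=0, swap A[0],A[0] (no change) → [5, 16, 12, 1, 11, 8, 4, 10, 15]
j=1: A[1]=16 > 15 → no swap
j=2: A[2]=12 ≤ 15 → i=1, swap A[1],A[2] → [5, 12, 16, 1, 11, 8, 4, 10, 15]
j=3: A[3]=1 ≤ 15 → i=2, swap A[2],A[3] → [5, 12, 1, 16, 11, 8, 4, 10, 15]
j=4: A[4]=11 ≤ 15 → i=3, swap A[3],A[4] → [5, 12, 1, 11, 16, 8, 4, 10, 15]
j=5: A[5]=8 ≤ 15 → i=4, swap A[4],A[5] → [5, 12, 1, 11, 8, 16, 4, 10, 15]
j=6: A[6]=4 ≤ 15 → i=5, swap A[5],A[6] → [5, 12, 1, 11, 8, 4, 16, 10, 15]
j=7: A[7]=10 ≤ 15 → i=6, swap A[6],A[7] → [5, 12, 1, 11, 8, 4, 10, 16, 15]
final swap A[7],A[8] → [5, 12, 1, 11, 8, 4, 10, 15, 16]; return 7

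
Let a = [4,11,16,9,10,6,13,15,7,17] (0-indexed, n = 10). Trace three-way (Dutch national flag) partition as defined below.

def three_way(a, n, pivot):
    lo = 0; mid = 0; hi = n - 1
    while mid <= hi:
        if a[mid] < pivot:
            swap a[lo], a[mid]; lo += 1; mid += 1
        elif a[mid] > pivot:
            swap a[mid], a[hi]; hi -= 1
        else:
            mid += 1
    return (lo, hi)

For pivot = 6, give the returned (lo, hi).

lo=0 mid=0 hi=9
4<6: swap(0,0), lo=1 mid=1 ⇒ [4,11,16,9,10,6,13,15,7,17]
11>6: swap(1,9), hi=8 ⇒ [4,17,16,9,10,6,13,15,7,11]
17>6: swap(1,8), hi=7 ⇒ [4,7,16,9,10,6,13,15,17,11]
7>6: swap(1,7), hi=6 ⇒ [4,15,16,9,10,6,13,7,17,11]
15>6: swap(1,6), hi=5 ⇒ [4,13,16,9,10,6,15,7,17,11]
13>6: swap(1,5), hi=4 ⇒ [4,6,16,9,10,13,15,7,17,11]
6=6: mid=2
16>6: swap(2,4), hi=3 ⇒ [4,6,10,9,16,13,15,7,17,11]
10>6: swap(2,3), hi=2 ⇒ [4,6,9,10,16,13,15,7,17,11]
9>6: swap(2,2), hi=1 ⇒ [4,6,9,10,16,13,15,7,17,11]
done. lo=1 hi=1; a=[4,6,9,10,16,13,15,7,17,11]

(1, 1)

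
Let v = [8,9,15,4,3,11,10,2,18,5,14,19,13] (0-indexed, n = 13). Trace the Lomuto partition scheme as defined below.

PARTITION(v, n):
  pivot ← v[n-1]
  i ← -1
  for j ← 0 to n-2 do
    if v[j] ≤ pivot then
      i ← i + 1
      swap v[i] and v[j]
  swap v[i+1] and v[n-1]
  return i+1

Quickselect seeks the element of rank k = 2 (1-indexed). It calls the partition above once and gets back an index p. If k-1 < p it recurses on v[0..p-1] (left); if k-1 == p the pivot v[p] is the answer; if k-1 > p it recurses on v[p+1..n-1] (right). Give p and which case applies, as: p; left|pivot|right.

pivot=13, i=-1
j=0: 8≤13, i=0, swap(0,0) ⇒ [8,9,15,4,3,11,10,2,18,5,14,19,13]
j=1: 9≤13, i=1, swap(1,1) ⇒ [8,9,15,4,3,11,10,2,18,5,14,19,13]
j=2: 15>13, skip
j=3: 4≤13, i=2, swap(2,3) ⇒ [8,9,4,15,3,11,10,2,18,5,14,19,13]
j=4: 3≤13, i=3, swap(3,4) ⇒ [8,9,4,3,15,11,10,2,18,5,14,19,13]
j=5: 11≤13, i=4, swap(4,5) ⇒ [8,9,4,3,11,15,10,2,18,5,14,19,13]
j=6: 10≤13, i=5, swap(5,6) ⇒ [8,9,4,3,11,10,15,2,18,5,14,19,13]
j=7: 2≤13, i=6, swap(6,7) ⇒ [8,9,4,3,11,10,2,15,18,5,14,19,13]
j=8: 18>13, skip
j=9: 5≤13, i=7, swap(7,9) ⇒ [8,9,4,3,11,10,2,5,18,15,14,19,13]
j=10: 14>13, skip
j=11: 19>13, skip
swap(8,12) ⇒ [8,9,4,3,11,10,2,5,13,15,14,19,18]; return 8
p = 8; k-1 = 1 < 8 ⇒ left

8; left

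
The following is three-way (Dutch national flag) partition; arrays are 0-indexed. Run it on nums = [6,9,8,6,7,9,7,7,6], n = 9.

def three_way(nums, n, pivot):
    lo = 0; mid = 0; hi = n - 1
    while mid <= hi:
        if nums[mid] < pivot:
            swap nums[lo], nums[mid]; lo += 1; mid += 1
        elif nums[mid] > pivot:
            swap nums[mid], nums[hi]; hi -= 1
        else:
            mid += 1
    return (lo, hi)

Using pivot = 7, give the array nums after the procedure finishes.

[6,6,6,7,7,7,9,8,9]

pivot = 7; lo=0, mid=0, hi=8
nums[mid]=6<7: swap nums[0],nums[0]; lo=1,mid=1 → [6,9,8,6,7,9,7,7,6]
nums[mid]=9>7: swap nums[1],nums[8]; hi=7 → [6,6,8,6,7,9,7,7,9]
nums[mid]=6<7: swap nums[1],nums[1]; lo=2,mid=2 → [6,6,8,6,7,9,7,7,9]
nums[mid]=8>7: swap nums[2],nums[7]; hi=6 → [6,6,7,6,7,9,7,8,9]
nums[mid]=7=7: mid=3
nums[mid]=6<7: swap nums[2],nums[3]; lo=3,mid=4 → [6,6,6,7,7,9,7,8,9]
nums[mid]=7=7: mid=5
nums[mid]=9>7: swap nums[5],nums[6]; hi=5 → [6,6,6,7,7,7,9,8,9]
nums[mid]=7=7: mid=6
end: lo=3, hi=5; nums = [6,6,6,7,7,7,9,8,9]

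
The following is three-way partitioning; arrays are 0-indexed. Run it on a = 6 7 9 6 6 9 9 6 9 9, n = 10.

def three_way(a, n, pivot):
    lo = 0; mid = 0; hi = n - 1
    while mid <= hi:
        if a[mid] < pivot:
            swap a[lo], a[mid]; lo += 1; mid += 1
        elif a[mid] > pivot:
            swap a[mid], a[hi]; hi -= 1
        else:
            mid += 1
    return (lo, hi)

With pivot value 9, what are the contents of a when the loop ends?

6 7 6 6 6 9 9 9 9 9

lo=0 mid=0 hi=9
6<9: swap(0,0), lo=1 mid=1 ⇒ 6 7 9 6 6 9 9 6 9 9
7<9: swap(1,1), lo=2 mid=2 ⇒ 6 7 9 6 6 9 9 6 9 9
9=9: mid=3
6<9: swap(2,3), lo=3 mid=4 ⇒ 6 7 6 9 6 9 9 6 9 9
6<9: swap(3,4), lo=4 mid=5 ⇒ 6 7 6 6 9 9 9 6 9 9
9=9: mid=6
9=9: mid=7
6<9: swap(4,7), lo=5 mid=8 ⇒ 6 7 6 6 6 9 9 9 9 9
9=9: mid=9
9=9: mid=10
done. lo=5 hi=9; a=6 7 6 6 6 9 9 9 9 9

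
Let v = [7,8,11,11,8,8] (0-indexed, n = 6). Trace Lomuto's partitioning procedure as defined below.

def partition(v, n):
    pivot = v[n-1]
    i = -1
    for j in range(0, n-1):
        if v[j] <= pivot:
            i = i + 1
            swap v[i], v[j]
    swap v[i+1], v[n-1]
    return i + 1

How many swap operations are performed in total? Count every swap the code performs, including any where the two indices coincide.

4

pivot=8, i=-1
j=0: 7≤8, i=0, swap(0,0) ⇒ [7,8,11,11,8,8]
j=1: 8≤8, i=1, swap(1,1) ⇒ [7,8,11,11,8,8]
j=2: 11>8, skip
j=3: 11>8, skip
j=4: 8≤8, i=2, swap(2,4) ⇒ [7,8,8,11,11,8]
swap(3,5) ⇒ [7,8,8,8,11,11]; return 3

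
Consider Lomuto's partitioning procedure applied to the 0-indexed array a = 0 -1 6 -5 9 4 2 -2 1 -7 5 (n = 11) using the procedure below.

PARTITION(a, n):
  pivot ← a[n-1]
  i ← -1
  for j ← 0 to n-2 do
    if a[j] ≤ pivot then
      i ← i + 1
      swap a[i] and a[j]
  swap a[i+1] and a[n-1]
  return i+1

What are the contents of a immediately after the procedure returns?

0 -1 -5 4 2 -2 1 -7 5 6 9

pivot = a[10] = 5; i = -1
j=0: a[0]=0 ≤ 5 → i=0, swap a[0],a[0] (no change) → 0 -1 6 -5 9 4 2 -2 1 -7 5
j=1: a[1]=-1 ≤ 5 → i=1, swap a[1],a[1] (no change) → 0 -1 6 -5 9 4 2 -2 1 -7 5
j=2: a[2]=6 > 5 → no swap
j=3: a[3]=-5 ≤ 5 → i=2, swap a[2],a[3] → 0 -1 -5 6 9 4 2 -2 1 -7 5
j=4: a[4]=9 > 5 → no swap
j=5: a[5]=4 ≤ 5 → i=3, swap a[3],a[5] → 0 -1 -5 4 9 6 2 -2 1 -7 5
j=6: a[6]=2 ≤ 5 → i=4, swap a[4],a[6] → 0 -1 -5 4 2 6 9 -2 1 -7 5
j=7: a[7]=-2 ≤ 5 → i=5, swap a[5],a[7] → 0 -1 -5 4 2 -2 9 6 1 -7 5
j=8: a[8]=1 ≤ 5 → i=6, swap a[6],a[8] → 0 -1 -5 4 2 -2 1 6 9 -7 5
j=9: a[9]=-7 ≤ 5 → i=7, swap a[7],a[9] → 0 -1 -5 4 2 -2 1 -7 9 6 5
final swap a[8],a[10] → 0 -1 -5 4 2 -2 1 -7 5 6 9; return 8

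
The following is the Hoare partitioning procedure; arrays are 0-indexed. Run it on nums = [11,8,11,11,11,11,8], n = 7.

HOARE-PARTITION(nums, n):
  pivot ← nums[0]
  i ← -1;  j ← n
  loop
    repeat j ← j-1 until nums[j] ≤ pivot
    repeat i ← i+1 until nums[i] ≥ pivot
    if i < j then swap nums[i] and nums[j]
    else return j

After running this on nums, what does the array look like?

[8,8,11,11,11,11,11]

pivot = nums[0] = 11; i = -1, j = 7
j→6 (nums[6]=8≤11), i→0 (nums[0]=11≥11); i<j, swap → [8,8,11,11,11,11,11]
j→5 (nums[5]=11≤11), i→2 (nums[2]=11≥11); i<j, swap → [8,8,11,11,11,11,11]
j→4 (nums[4]=11≤11), i→3 (nums[3]=11≥11); i<j, swap → [8,8,11,11,11,11,11]
j→3, i→4; i≥j, return j=3. nums = [8,8,11,11,11,11,11]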